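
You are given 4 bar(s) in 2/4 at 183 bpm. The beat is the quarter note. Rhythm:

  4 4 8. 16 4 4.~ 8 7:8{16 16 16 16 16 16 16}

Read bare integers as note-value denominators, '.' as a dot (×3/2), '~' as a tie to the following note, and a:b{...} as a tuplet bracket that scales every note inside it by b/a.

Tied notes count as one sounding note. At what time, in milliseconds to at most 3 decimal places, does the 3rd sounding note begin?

note 3 onset = 2b = 655.738ms

1. 0.0ms @ 0 + 327.869ms (1)
2. 327.869ms @ 1 + 327.869ms (1)
3. 655.738ms @ 2 + 245.902ms (3/4)
4. 901.639ms @ 11/4 + 81.967ms (1/4)
5. 983.607ms @ 3 + 327.869ms (1)
6. 1311.475ms @ 4 + 655.738ms (2)
7. 1967.213ms @ 6 + 93.677ms (2/7)
8. 2060.89ms @ 44/7 + 93.677ms (2/7)
9. 2154.567ms @ 46/7 + 93.677ms (2/7)
10. 2248.244ms @ 48/7 + 93.677ms (2/7)
11. 2341.92ms @ 50/7 + 93.677ms (2/7)
12. 2435.597ms @ 52/7 + 93.677ms (2/7)
13. 2529.274ms @ 54/7 + 93.677ms (2/7)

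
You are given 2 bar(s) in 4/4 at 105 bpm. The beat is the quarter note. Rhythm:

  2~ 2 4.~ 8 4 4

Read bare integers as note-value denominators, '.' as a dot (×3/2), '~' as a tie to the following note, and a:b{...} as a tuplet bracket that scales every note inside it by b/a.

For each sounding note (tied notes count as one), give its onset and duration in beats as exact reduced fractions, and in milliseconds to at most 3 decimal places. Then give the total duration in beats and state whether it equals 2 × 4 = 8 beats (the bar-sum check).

1) 0.0ms=0b +2285.714ms=4b
2) 2285.714ms=4b +1142.857ms=2b
3) 3428.571ms=6b +571.429ms=1b
4) 4000.0ms=7b +571.429ms=1b
Σ=8b of 8 (105bpm 4/4) — PASS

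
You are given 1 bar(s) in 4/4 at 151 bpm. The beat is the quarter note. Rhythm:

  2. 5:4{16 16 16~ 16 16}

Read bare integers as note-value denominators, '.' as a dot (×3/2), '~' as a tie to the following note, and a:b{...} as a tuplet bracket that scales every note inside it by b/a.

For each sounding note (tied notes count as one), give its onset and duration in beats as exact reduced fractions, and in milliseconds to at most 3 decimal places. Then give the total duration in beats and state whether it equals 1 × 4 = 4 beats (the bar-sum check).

1) 0.0ms=0b +1192.053ms=3b
2) 1192.053ms=3b +79.47ms=1/5b
3) 1271.523ms=16/5b +79.47ms=1/5b
4) 1350.993ms=17/5b +158.94ms=2/5b
5) 1509.934ms=19/5b +79.47ms=1/5b
Σ=4b of 4 (151bpm 4/4) — PASS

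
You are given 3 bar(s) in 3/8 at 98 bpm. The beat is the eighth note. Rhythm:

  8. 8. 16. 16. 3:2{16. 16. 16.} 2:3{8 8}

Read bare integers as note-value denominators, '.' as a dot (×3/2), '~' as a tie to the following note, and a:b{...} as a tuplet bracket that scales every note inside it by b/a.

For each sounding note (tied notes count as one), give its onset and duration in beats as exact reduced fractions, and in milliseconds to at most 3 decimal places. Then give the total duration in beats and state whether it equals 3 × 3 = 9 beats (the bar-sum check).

1) 0.0ms=0b +918.367ms=3/2b
2) 918.367ms=3/2b +918.367ms=3/2b
3) 1836.735ms=3b +459.184ms=3/4b
4) 2295.918ms=15/4b +459.184ms=3/4b
5) 2755.102ms=9/2b +306.122ms=1/2b
6) 3061.224ms=5b +306.122ms=1/2b
7) 3367.347ms=11/2b +306.122ms=1/2b
8) 3673.469ms=6b +918.367ms=3/2b
9) 4591.837ms=15/2b +918.367ms=3/2b
Σ=9b of 9 (98bpm 3/8) — PASS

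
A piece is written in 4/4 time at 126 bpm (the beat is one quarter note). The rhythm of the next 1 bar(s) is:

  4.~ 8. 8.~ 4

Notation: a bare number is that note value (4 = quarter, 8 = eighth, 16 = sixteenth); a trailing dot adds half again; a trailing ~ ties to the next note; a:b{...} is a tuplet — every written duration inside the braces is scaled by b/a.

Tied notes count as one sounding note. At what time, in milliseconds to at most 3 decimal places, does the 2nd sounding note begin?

1. 0.0ms @ 0 + 1071.429ms (9/4)
2. 1071.429ms @ 9/4 + 833.333ms (7/4)

note 2 onset = 9/4b = 1071.429ms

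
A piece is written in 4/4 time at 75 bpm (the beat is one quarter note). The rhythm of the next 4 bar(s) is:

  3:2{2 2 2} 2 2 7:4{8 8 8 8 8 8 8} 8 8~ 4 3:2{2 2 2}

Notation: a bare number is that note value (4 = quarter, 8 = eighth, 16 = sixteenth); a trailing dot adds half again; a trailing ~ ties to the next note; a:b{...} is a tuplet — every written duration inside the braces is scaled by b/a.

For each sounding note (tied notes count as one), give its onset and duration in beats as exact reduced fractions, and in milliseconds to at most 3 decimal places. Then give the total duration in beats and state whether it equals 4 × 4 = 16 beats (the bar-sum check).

1) 0.0ms=0b +1066.667ms=4/3b
2) 1066.667ms=4/3b +1066.667ms=4/3b
3) 2133.333ms=8/3b +1066.667ms=4/3b
4) 3200.0ms=4b +1600.0ms=2b
5) 4800.0ms=6b +1600.0ms=2b
6) 6400.0ms=8b +228.571ms=2/7b
7) 6628.571ms=58/7b +228.571ms=2/7b
8) 6857.143ms=60/7b +228.571ms=2/7b
9) 7085.714ms=62/7b +228.571ms=2/7b
10) 7314.286ms=64/7b +228.571ms=2/7b
11) 7542.857ms=66/7b +228.571ms=2/7b
12) 7771.429ms=68/7b +228.571ms=2/7b
13) 8000.0ms=10b +400.0ms=1/2b
14) 8400.0ms=21/2b +1200.0ms=3/2b
15) 9600.0ms=12b +1066.667ms=4/3b
16) 10666.667ms=40/3b +1066.667ms=4/3b
17) 11733.333ms=44/3b +1066.667ms=4/3b
Σ=16b of 16 (75bpm 4/4) — PASS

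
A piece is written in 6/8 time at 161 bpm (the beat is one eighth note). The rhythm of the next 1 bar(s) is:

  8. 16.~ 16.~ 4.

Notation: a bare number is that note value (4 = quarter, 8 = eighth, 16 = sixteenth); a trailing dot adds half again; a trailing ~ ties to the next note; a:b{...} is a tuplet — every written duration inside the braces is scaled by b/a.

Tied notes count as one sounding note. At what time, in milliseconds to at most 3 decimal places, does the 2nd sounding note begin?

1. 0.0ms @ 0 + 559.006ms (3/2)
2. 559.006ms @ 3/2 + 1677.019ms (9/2)

note 2 onset = 3/2b = 559.006ms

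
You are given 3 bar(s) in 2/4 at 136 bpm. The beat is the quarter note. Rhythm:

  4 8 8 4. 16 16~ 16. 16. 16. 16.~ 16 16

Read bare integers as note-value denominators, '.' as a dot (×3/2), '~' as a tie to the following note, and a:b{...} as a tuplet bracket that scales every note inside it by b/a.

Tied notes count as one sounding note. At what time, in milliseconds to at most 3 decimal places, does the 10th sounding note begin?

1. 0.0ms @ 0 + 441.176ms (1)
2. 441.176ms @ 1 + 220.588ms (1/2)
3. 661.765ms @ 3/2 + 220.588ms (1/2)
4. 882.353ms @ 2 + 661.765ms (3/2)
5. 1544.118ms @ 7/2 + 110.294ms (1/4)
6. 1654.412ms @ 15/4 + 275.735ms (5/8)
7. 1930.147ms @ 35/8 + 165.441ms (3/8)
8. 2095.588ms @ 19/4 + 165.441ms (3/8)
9. 2261.029ms @ 41/8 + 275.735ms (5/8)
10. 2536.765ms @ 23/4 + 110.294ms (1/4)

note 10 onset = 23/4b = 2536.765ms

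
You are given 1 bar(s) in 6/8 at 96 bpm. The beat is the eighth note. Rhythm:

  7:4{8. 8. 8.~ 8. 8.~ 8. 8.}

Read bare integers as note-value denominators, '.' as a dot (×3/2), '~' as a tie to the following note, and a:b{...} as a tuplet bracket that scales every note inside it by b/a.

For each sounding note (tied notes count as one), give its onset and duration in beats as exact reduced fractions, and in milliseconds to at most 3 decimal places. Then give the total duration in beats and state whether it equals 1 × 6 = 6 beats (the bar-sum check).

1) 0.0ms=0b +535.714ms=6/7b
2) 535.714ms=6/7b +535.714ms=6/7b
3) 1071.429ms=12/7b +1071.429ms=12/7b
4) 2142.857ms=24/7b +1071.429ms=12/7b
5) 3214.286ms=36/7b +535.714ms=6/7b
Σ=6b of 6 (96bpm 6/8) — PASS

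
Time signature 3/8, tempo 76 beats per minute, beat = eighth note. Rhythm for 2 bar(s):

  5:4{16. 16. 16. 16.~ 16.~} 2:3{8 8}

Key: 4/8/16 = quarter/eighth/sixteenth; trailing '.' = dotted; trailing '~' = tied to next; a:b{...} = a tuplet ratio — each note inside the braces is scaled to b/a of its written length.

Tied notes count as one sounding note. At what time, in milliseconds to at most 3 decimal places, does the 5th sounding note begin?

1. 0.0ms @ 0 + 473.684ms (3/5)
2. 473.684ms @ 3/5 + 473.684ms (3/5)
3. 947.368ms @ 6/5 + 473.684ms (3/5)
4. 1421.053ms @ 9/5 + 2131.579ms (27/10)
5. 3552.632ms @ 9/2 + 1184.211ms (3/2)

note 5 onset = 9/2b = 3552.632ms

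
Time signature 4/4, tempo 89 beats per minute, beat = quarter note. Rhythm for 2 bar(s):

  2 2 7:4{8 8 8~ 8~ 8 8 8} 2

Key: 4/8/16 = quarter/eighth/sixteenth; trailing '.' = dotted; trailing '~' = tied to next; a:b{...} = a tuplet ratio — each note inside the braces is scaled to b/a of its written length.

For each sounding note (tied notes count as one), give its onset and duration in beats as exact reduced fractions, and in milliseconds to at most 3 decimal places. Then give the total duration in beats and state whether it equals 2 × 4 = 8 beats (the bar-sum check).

1) 0.0ms=0b +1348.315ms=2b
2) 1348.315ms=2b +1348.315ms=2b
3) 2696.629ms=4b +192.616ms=2/7b
4) 2889.246ms=30/7b +192.616ms=2/7b
5) 3081.862ms=32/7b +577.849ms=6/7b
6) 3659.711ms=38/7b +192.616ms=2/7b
7) 3852.327ms=40/7b +192.616ms=2/7b
8) 4044.944ms=6b +1348.315ms=2b
Σ=8b of 8 (89bpm 4/4) — PASS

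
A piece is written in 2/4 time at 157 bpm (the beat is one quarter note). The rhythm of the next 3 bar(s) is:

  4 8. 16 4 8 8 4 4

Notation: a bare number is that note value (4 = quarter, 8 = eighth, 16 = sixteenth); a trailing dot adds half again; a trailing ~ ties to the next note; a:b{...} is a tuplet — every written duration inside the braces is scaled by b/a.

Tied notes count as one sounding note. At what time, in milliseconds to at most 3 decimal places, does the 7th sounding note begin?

note 7 onset = 4b = 1528.662ms

1. 0.0ms @ 0 + 382.166ms (1)
2. 382.166ms @ 1 + 286.624ms (3/4)
3. 668.79ms @ 7/4 + 95.541ms (1/4)
4. 764.331ms @ 2 + 382.166ms (1)
5. 1146.497ms @ 3 + 191.083ms (1/2)
6. 1337.58ms @ 7/2 + 191.083ms (1/2)
7. 1528.662ms @ 4 + 382.166ms (1)
8. 1910.828ms @ 5 + 382.166ms (1)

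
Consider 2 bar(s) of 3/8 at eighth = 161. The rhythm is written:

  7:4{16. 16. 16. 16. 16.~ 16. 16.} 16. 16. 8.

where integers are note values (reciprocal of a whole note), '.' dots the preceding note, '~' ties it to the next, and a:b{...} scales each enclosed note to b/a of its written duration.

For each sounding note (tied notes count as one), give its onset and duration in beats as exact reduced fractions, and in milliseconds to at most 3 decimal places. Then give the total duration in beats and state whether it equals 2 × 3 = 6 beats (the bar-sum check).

1) 0.0ms=0b +159.716ms=3/7b
2) 159.716ms=3/7b +159.716ms=3/7b
3) 319.432ms=6/7b +159.716ms=3/7b
4) 479.148ms=9/7b +159.716ms=3/7b
5) 638.864ms=12/7b +319.432ms=6/7b
6) 958.296ms=18/7b +159.716ms=3/7b
7) 1118.012ms=3b +279.503ms=3/4b
8) 1397.516ms=15/4b +279.503ms=3/4b
9) 1677.019ms=9/2b +559.006ms=3/2b
Σ=6b of 6 (161bpm 3/8) — PASS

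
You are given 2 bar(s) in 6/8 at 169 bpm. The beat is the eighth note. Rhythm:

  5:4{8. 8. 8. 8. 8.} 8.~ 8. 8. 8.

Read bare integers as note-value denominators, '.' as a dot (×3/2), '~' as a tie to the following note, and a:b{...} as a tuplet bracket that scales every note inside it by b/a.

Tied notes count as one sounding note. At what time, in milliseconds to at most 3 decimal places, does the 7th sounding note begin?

1. 0.0ms @ 0 + 426.036ms (6/5)
2. 426.036ms @ 6/5 + 426.036ms (6/5)
3. 852.071ms @ 12/5 + 426.036ms (6/5)
4. 1278.107ms @ 18/5 + 426.036ms (6/5)
5. 1704.142ms @ 24/5 + 426.036ms (6/5)
6. 2130.178ms @ 6 + 1065.089ms (3)
7. 3195.266ms @ 9 + 532.544ms (3/2)
8. 3727.811ms @ 21/2 + 532.544ms (3/2)

note 7 onset = 9b = 3195.266ms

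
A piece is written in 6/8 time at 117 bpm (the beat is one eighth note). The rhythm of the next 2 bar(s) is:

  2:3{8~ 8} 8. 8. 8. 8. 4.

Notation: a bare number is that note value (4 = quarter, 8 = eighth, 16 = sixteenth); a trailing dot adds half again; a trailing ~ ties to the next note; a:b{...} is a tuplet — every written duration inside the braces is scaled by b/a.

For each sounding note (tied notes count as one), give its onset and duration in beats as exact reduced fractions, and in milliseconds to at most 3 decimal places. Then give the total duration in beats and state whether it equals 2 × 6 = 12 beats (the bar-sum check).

1) 0.0ms=0b +1538.462ms=3b
2) 1538.462ms=3b +769.231ms=3/2b
3) 2307.692ms=9/2b +769.231ms=3/2b
4) 3076.923ms=6b +769.231ms=3/2b
5) 3846.154ms=15/2b +769.231ms=3/2b
6) 4615.385ms=9b +1538.462ms=3b
Σ=12b of 12 (117bpm 6/8) — PASS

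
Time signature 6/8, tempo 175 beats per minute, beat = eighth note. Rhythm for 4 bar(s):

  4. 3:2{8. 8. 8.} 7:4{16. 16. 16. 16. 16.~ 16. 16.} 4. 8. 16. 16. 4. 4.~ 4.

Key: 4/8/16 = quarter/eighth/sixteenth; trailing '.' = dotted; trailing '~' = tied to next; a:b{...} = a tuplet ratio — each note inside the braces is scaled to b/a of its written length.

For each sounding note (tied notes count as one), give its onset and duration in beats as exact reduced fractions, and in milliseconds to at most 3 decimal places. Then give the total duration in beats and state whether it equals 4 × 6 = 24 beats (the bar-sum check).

1) 0.0ms=0b +1028.571ms=3b
2) 1028.571ms=3b +342.857ms=1b
3) 1371.429ms=4b +342.857ms=1b
4) 1714.286ms=5b +342.857ms=1b
5) 2057.143ms=6b +146.939ms=3/7b
6) 2204.082ms=45/7b +146.939ms=3/7b
7) 2351.02ms=48/7b +146.939ms=3/7b
8) 2497.959ms=51/7b +146.939ms=3/7b
9) 2644.898ms=54/7b +293.878ms=6/7b
10) 2938.776ms=60/7b +146.939ms=3/7b
11) 3085.714ms=9b +1028.571ms=3b
12) 4114.286ms=12b +514.286ms=3/2b
13) 4628.571ms=27/2b +257.143ms=3/4b
14) 4885.714ms=57/4b +257.143ms=3/4b
15) 5142.857ms=15b +1028.571ms=3b
16) 6171.429ms=18b +2057.143ms=6b
Σ=24b of 24 (175bpm 6/8) — PASS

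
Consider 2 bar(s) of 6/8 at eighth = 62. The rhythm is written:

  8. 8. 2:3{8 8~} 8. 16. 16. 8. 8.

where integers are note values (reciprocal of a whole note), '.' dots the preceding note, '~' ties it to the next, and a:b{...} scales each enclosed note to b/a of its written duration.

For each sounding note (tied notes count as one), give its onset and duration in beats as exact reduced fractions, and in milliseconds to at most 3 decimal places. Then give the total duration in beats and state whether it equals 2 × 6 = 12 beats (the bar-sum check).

1) 0.0ms=0b +1451.613ms=3/2b
2) 1451.613ms=3/2b +1451.613ms=3/2b
3) 2903.226ms=3b +1451.613ms=3/2b
4) 4354.839ms=9/2b +2903.226ms=3b
5) 7258.065ms=15/2b +725.806ms=3/4b
6) 7983.871ms=33/4b +725.806ms=3/4b
7) 8709.677ms=9b +1451.613ms=3/2b
8) 10161.29ms=21/2b +1451.613ms=3/2b
Σ=12b of 12 (62bpm 6/8) — PASS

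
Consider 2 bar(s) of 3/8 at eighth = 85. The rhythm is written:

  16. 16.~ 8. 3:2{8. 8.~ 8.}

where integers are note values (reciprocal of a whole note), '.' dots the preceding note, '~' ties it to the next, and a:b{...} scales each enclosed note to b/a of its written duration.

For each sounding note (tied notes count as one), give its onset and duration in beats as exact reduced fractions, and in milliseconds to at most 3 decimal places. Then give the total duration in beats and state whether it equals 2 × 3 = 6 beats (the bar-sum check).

1) 0.0ms=0b +529.412ms=3/4b
2) 529.412ms=3/4b +1588.235ms=9/4b
3) 2117.647ms=3b +705.882ms=1b
4) 2823.529ms=4b +1411.765ms=2b
Σ=6b of 6 (85bpm 3/8) — PASS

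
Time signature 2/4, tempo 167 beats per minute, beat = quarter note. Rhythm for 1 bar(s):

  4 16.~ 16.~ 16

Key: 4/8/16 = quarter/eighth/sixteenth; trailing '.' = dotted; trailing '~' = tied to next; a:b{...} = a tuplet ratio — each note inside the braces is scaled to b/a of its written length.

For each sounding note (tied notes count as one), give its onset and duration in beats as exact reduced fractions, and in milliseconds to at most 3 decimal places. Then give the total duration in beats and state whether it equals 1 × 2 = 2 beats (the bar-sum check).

1) 0.0ms=0b +359.281ms=1b
2) 359.281ms=1b +359.281ms=1b
Σ=2b of 2 (167bpm 2/4) — PASS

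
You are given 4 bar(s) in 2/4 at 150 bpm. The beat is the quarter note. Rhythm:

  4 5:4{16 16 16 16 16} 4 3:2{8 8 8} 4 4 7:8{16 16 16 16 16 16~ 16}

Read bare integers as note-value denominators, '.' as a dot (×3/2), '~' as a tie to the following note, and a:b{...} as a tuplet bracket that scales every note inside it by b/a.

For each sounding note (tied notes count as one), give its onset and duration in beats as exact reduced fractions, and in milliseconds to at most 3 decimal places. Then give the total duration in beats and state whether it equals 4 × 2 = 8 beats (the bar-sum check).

1) 0.0ms=0b +400.0ms=1b
2) 400.0ms=1b +80.0ms=1/5b
3) 480.0ms=6/5b +80.0ms=1/5b
4) 560.0ms=7/5b +80.0ms=1/5b
5) 640.0ms=8/5b +80.0ms=1/5b
6) 720.0ms=9/5b +80.0ms=1/5b
7) 800.0ms=2b +400.0ms=1b
8) 1200.0ms=3b +133.333ms=1/3b
9) 1333.333ms=10/3b +133.333ms=1/3b
10) 1466.667ms=11/3b +133.333ms=1/3b
11) 1600.0ms=4b +400.0ms=1b
12) 2000.0ms=5b +400.0ms=1b
13) 2400.0ms=6b +114.286ms=2/7b
14) 2514.286ms=44/7b +114.286ms=2/7b
15) 2628.571ms=46/7b +114.286ms=2/7b
16) 2742.857ms=48/7b +114.286ms=2/7b
17) 2857.143ms=50/7b +114.286ms=2/7b
18) 2971.429ms=52/7b +228.571ms=4/7b
Σ=8b of 8 (150bpm 2/4) — PASS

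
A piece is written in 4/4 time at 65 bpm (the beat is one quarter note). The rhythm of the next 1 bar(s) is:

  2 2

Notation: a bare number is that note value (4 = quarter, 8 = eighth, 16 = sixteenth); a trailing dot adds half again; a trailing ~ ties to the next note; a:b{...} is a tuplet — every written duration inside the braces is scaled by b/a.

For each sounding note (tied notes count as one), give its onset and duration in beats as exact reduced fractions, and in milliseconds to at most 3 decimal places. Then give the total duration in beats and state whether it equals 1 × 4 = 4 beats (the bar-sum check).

1) 0.0ms=0b +1846.154ms=2b
2) 1846.154ms=2b +1846.154ms=2b
Σ=4b of 4 (65bpm 4/4) — PASS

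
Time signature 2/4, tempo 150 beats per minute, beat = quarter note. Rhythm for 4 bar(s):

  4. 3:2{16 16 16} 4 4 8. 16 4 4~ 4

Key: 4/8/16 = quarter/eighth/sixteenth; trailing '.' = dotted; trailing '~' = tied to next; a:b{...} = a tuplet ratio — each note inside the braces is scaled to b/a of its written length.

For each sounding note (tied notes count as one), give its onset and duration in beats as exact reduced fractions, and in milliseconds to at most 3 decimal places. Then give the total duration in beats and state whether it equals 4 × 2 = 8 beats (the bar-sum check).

1) 0.0ms=0b +600.0ms=3/2b
2) 600.0ms=3/2b +66.667ms=1/6b
3) 666.667ms=5/3b +66.667ms=1/6b
4) 733.333ms=11/6b +66.667ms=1/6b
5) 800.0ms=2b +400.0ms=1b
6) 1200.0ms=3b +400.0ms=1b
7) 1600.0ms=4b +300.0ms=3/4b
8) 1900.0ms=19/4b +100.0ms=1/4b
9) 2000.0ms=5b +400.0ms=1b
10) 2400.0ms=6b +800.0ms=2b
Σ=8b of 8 (150bpm 2/4) — PASS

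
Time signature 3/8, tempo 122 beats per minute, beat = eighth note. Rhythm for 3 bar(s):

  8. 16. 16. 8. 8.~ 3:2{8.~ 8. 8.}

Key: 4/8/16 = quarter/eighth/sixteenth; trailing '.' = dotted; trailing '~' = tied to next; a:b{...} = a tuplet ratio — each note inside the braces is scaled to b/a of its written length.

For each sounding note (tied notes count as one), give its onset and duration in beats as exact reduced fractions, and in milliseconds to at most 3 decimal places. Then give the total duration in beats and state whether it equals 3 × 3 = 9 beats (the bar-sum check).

1) 0.0ms=0b +737.705ms=3/2b
2) 737.705ms=3/2b +368.852ms=3/4b
3) 1106.557ms=9/4b +368.852ms=3/4b
4) 1475.41ms=3b +737.705ms=3/2b
5) 2213.115ms=9/2b +1721.311ms=7/2b
6) 3934.426ms=8b +491.803ms=1b
Σ=9b of 9 (122bpm 3/8) — PASS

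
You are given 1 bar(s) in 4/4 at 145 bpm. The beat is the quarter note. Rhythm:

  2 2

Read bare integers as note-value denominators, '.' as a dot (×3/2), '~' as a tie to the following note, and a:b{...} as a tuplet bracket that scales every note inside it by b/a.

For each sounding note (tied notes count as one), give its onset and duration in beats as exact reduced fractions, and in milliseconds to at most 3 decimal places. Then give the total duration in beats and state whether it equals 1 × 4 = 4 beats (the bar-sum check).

1) 0.0ms=0b +827.586ms=2b
2) 827.586ms=2b +827.586ms=2b
Σ=4b of 4 (145bpm 4/4) — PASS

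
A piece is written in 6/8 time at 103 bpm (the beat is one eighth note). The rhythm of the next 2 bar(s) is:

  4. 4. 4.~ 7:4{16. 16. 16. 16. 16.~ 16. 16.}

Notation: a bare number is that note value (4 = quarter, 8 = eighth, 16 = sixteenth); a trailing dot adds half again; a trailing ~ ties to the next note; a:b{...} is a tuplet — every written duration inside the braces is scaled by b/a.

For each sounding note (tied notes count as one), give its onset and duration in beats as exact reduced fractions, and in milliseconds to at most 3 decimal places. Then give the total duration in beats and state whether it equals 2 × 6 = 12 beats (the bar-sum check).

1) 0.0ms=0b +1747.573ms=3b
2) 1747.573ms=3b +1747.573ms=3b
3) 3495.146ms=6b +1997.226ms=24/7b
4) 5492.372ms=66/7b +249.653ms=3/7b
5) 5742.025ms=69/7b +249.653ms=3/7b
6) 5991.678ms=72/7b +249.653ms=3/7b
7) 6241.331ms=75/7b +499.307ms=6/7b
8) 6740.638ms=81/7b +249.653ms=3/7b
Σ=12b of 12 (103bpm 6/8) — PASS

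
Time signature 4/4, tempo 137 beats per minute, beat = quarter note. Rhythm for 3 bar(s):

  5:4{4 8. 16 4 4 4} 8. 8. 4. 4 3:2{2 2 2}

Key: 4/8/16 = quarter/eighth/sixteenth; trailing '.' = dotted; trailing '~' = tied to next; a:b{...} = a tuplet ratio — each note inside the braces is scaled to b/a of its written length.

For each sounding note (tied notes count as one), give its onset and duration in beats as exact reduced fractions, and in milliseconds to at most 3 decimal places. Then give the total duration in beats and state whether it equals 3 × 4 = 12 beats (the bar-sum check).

1) 0.0ms=0b +350.365ms=4/5b
2) 350.365ms=4/5b +262.774ms=3/5b
3) 613.139ms=7/5b +87.591ms=1/5b
4) 700.73ms=8/5b +350.365ms=4/5b
5) 1051.095ms=12/5b +350.365ms=4/5b
6) 1401.46ms=16/5b +350.365ms=4/5b
7) 1751.825ms=4b +328.467ms=3/4b
8) 2080.292ms=19/4b +328.467ms=3/4b
9) 2408.759ms=11/2b +656.934ms=3/2b
10) 3065.693ms=7b +437.956ms=1b
11) 3503.65ms=8b +583.942ms=4/3b
12) 4087.591ms=28/3b +583.942ms=4/3b
13) 4671.533ms=32/3b +583.942ms=4/3b
Σ=12b of 12 (137bpm 4/4) — PASS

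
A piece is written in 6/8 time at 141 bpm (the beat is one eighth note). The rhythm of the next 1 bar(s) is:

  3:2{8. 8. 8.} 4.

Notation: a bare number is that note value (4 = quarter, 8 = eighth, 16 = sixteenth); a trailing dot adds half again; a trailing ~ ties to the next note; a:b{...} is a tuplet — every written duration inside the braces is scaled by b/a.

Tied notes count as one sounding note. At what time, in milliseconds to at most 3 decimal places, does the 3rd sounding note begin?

1. 0.0ms @ 0 + 425.532ms (1)
2. 425.532ms @ 1 + 425.532ms (1)
3. 851.064ms @ 2 + 425.532ms (1)
4. 1276.596ms @ 3 + 1276.596ms (3)

note 3 onset = 2b = 851.064ms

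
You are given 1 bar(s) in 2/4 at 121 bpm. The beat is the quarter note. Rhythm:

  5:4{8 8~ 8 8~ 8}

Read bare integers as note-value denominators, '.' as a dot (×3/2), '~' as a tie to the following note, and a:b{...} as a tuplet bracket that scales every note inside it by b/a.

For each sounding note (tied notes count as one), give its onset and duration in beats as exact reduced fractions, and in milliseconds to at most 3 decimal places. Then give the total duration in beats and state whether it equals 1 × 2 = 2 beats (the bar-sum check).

1) 0.0ms=0b +198.347ms=2/5b
2) 198.347ms=2/5b +396.694ms=4/5b
3) 595.041ms=6/5b +396.694ms=4/5b
Σ=2b of 2 (121bpm 2/4) — PASS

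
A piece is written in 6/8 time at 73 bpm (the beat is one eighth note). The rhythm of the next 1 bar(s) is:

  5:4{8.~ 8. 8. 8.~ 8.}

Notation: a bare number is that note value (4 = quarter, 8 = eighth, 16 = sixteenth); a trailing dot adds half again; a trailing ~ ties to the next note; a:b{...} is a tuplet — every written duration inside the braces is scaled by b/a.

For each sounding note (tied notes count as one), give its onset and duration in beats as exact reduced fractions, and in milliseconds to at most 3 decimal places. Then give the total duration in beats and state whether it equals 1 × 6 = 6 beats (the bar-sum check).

1) 0.0ms=0b +1972.603ms=12/5b
2) 1972.603ms=12/5b +986.301ms=6/5b
3) 2958.904ms=18/5b +1972.603ms=12/5b
Σ=6b of 6 (73bpm 6/8) — PASS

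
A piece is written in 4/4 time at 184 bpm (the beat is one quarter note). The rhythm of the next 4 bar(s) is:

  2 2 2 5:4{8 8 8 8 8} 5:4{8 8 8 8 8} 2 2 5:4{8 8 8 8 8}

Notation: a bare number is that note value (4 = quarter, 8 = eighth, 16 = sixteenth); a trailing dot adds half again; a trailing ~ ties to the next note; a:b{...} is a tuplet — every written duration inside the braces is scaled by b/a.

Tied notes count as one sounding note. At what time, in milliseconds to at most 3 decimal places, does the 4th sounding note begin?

1. 0.0ms @ 0 + 652.174ms (2)
2. 652.174ms @ 2 + 652.174ms (2)
3. 1304.348ms @ 4 + 652.174ms (2)
4. 1956.522ms @ 6 + 130.435ms (2/5)
5. 2086.957ms @ 32/5 + 130.435ms (2/5)
6. 2217.391ms @ 34/5 + 130.435ms (2/5)
7. 2347.826ms @ 36/5 + 130.435ms (2/5)
8. 2478.261ms @ 38/5 + 130.435ms (2/5)
9. 2608.696ms @ 8 + 130.435ms (2/5)
10. 2739.13ms @ 42/5 + 130.435ms (2/5)
11. 2869.565ms @ 44/5 + 130.435ms (2/5)
12. 3000.0ms @ 46/5 + 130.435ms (2/5)
13. 3130.435ms @ 48/5 + 130.435ms (2/5)
14. 3260.87ms @ 10 + 652.174ms (2)
15. 3913.043ms @ 12 + 652.174ms (2)
16. 4565.217ms @ 14 + 130.435ms (2/5)
17. 4695.652ms @ 72/5 + 130.435ms (2/5)
18. 4826.087ms @ 74/5 + 130.435ms (2/5)
19. 4956.522ms @ 76/5 + 130.435ms (2/5)
20. 5086.957ms @ 78/5 + 130.435ms (2/5)

note 4 onset = 6b = 1956.522ms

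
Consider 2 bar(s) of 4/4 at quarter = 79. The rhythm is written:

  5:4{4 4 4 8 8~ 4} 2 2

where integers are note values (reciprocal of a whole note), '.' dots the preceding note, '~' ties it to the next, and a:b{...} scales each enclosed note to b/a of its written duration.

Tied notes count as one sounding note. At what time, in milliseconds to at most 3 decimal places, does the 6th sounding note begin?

1. 0.0ms @ 0 + 607.595ms (4/5)
2. 607.595ms @ 4/5 + 607.595ms (4/5)
3. 1215.19ms @ 8/5 + 607.595ms (4/5)
4. 1822.785ms @ 12/5 + 303.797ms (2/5)
5. 2126.582ms @ 14/5 + 911.392ms (6/5)
6. 3037.975ms @ 4 + 1518.987ms (2)
7. 4556.962ms @ 6 + 1518.987ms (2)

note 6 onset = 4b = 3037.975ms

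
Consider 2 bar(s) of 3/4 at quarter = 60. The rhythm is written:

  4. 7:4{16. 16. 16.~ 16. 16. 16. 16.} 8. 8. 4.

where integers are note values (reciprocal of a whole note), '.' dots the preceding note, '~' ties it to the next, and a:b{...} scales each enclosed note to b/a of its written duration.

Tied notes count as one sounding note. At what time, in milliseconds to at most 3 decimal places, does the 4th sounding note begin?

1. 0.0ms @ 0 + 1500.0ms (3/2)
2. 1500.0ms @ 3/2 + 214.286ms (3/14)
3. 1714.286ms @ 12/7 + 214.286ms (3/14)
4. 1928.571ms @ 27/14 + 428.571ms (3/7)
5. 2357.143ms @ 33/14 + 214.286ms (3/14)
6. 2571.429ms @ 18/7 + 214.286ms (3/14)
7. 2785.714ms @ 39/14 + 214.286ms (3/14)
8. 3000.0ms @ 3 + 750.0ms (3/4)
9. 3750.0ms @ 15/4 + 750.0ms (3/4)
10. 4500.0ms @ 9/2 + 1500.0ms (3/2)

note 4 onset = 27/14b = 1928.571ms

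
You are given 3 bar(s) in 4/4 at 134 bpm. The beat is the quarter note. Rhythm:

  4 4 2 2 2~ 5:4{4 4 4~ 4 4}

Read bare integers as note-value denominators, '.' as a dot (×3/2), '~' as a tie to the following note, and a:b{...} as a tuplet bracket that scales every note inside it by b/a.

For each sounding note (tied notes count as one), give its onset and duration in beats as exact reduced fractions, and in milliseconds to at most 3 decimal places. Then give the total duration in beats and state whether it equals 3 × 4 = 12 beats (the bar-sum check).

1) 0.0ms=0b +447.761ms=1b
2) 447.761ms=1b +447.761ms=1b
3) 895.522ms=2b +895.522ms=2b
4) 1791.045ms=4b +895.522ms=2b
5) 2686.567ms=6b +1253.731ms=14/5b
6) 3940.299ms=44/5b +358.209ms=4/5b
7) 4298.507ms=48/5b +716.418ms=8/5b
8) 5014.925ms=56/5b +358.209ms=4/5b
Σ=12b of 12 (134bpm 4/4) — PASS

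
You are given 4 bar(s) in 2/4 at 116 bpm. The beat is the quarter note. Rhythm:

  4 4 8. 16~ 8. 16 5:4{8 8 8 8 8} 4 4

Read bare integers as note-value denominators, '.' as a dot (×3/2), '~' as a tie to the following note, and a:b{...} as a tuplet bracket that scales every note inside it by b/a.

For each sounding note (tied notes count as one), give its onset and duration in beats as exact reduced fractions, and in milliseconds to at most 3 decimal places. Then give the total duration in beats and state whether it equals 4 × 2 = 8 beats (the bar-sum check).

1) 0.0ms=0b +517.241ms=1b
2) 517.241ms=1b +517.241ms=1b
3) 1034.483ms=2b +387.931ms=3/4b
4) 1422.414ms=11/4b +517.241ms=1b
5) 1939.655ms=15/4b +129.31ms=1/4b
6) 2068.966ms=4b +206.897ms=2/5b
7) 2275.862ms=22/5b +206.897ms=2/5b
8) 2482.759ms=24/5b +206.897ms=2/5b
9) 2689.655ms=26/5b +206.897ms=2/5b
10) 2896.552ms=28/5b +206.897ms=2/5b
11) 3103.448ms=6b +517.241ms=1b
12) 3620.69ms=7b +517.241ms=1b
Σ=8b of 8 (116bpm 2/4) — PASS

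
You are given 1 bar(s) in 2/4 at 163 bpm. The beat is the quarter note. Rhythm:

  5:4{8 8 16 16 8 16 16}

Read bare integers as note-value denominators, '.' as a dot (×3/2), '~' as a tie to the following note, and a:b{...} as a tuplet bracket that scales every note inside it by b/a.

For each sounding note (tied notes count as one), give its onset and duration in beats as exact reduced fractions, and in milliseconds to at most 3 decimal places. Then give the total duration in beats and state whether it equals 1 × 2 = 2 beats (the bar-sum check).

1) 0.0ms=0b +147.239ms=2/5b
2) 147.239ms=2/5b +147.239ms=2/5b
3) 294.479ms=4/5b +73.62ms=1/5b
4) 368.098ms=1b +73.62ms=1/5b
5) 441.718ms=6/5b +147.239ms=2/5b
6) 588.957ms=8/5b +73.62ms=1/5b
7) 662.577ms=9/5b +73.62ms=1/5b
Σ=2b of 2 (163bpm 2/4) — PASS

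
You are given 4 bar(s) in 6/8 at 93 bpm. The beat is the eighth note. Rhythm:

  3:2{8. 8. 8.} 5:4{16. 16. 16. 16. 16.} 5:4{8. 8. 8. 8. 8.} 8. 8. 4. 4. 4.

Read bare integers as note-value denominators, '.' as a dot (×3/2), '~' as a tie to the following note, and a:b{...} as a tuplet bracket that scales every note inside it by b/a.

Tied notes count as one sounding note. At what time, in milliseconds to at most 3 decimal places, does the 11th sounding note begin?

1. 0.0ms @ 0 + 645.161ms (1)
2. 645.161ms @ 1 + 645.161ms (1)
3. 1290.323ms @ 2 + 645.161ms (1)
4. 1935.484ms @ 3 + 387.097ms (3/5)
5. 2322.581ms @ 18/5 + 387.097ms (3/5)
6. 2709.677ms @ 21/5 + 387.097ms (3/5)
7. 3096.774ms @ 24/5 + 387.097ms (3/5)
8. 3483.871ms @ 27/5 + 387.097ms (3/5)
9. 3870.968ms @ 6 + 774.194ms (6/5)
10. 4645.161ms @ 36/5 + 774.194ms (6/5)
11. 5419.355ms @ 42/5 + 774.194ms (6/5)
12. 6193.548ms @ 48/5 + 774.194ms (6/5)
13. 6967.742ms @ 54/5 + 774.194ms (6/5)
14. 7741.935ms @ 12 + 967.742ms (3/2)
15. 8709.677ms @ 27/2 + 967.742ms (3/2)
16. 9677.419ms @ 15 + 1935.484ms (3)
17. 11612.903ms @ 18 + 1935.484ms (3)
18. 13548.387ms @ 21 + 1935.484ms (3)

note 11 onset = 42/5b = 5419.355ms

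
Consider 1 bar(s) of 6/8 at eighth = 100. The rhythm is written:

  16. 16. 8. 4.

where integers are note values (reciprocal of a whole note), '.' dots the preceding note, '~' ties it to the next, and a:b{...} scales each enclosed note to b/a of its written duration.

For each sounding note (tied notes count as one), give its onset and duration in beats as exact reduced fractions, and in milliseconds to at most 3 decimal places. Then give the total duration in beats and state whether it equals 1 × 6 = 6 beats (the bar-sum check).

1) 0.0ms=0b +450.0ms=3/4b
2) 450.0ms=3/4b +450.0ms=3/4b
3) 900.0ms=3/2b +900.0ms=3/2b
4) 1800.0ms=3b +1800.0ms=3b
Σ=6b of 6 (100bpm 6/8) — PASS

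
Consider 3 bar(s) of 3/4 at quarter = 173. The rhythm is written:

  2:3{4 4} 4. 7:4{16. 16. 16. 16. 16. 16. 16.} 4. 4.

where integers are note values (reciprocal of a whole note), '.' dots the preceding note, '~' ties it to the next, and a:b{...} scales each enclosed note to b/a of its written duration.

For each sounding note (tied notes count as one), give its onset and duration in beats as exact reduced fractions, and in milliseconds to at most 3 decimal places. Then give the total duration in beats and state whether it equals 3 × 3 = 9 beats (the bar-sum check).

1) 0.0ms=0b +520.231ms=3/2b
2) 520.231ms=3/2b +520.231ms=3/2b
3) 1040.462ms=3b +520.231ms=3/2b
4) 1560.694ms=9/2b +74.319ms=3/14b
5) 1635.012ms=33/7b +74.319ms=3/14b
6) 1709.331ms=69/14b +74.319ms=3/14b
7) 1783.65ms=36/7b +74.319ms=3/14b
8) 1857.969ms=75/14b +74.319ms=3/14b
9) 1932.287ms=39/7b +74.319ms=3/14b
10) 2006.606ms=81/14b +74.319ms=3/14b
11) 2080.925ms=6b +520.231ms=3/2b
12) 2601.156ms=15/2b +520.231ms=3/2b
Σ=9b of 9 (173bpm 3/4) — PASS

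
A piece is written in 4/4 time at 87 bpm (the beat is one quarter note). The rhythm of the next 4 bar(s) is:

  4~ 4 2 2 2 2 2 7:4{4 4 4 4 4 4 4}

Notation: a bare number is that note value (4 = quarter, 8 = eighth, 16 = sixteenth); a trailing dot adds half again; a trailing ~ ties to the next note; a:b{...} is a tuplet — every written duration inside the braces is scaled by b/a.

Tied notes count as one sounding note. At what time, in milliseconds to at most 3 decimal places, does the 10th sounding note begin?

1. 0.0ms @ 0 + 1379.31ms (2)
2. 1379.31ms @ 2 + 1379.31ms (2)
3. 2758.621ms @ 4 + 1379.31ms (2)
4. 4137.931ms @ 6 + 1379.31ms (2)
5. 5517.241ms @ 8 + 1379.31ms (2)
6. 6896.552ms @ 10 + 1379.31ms (2)
7. 8275.862ms @ 12 + 394.089ms (4/7)
8. 8669.951ms @ 88/7 + 394.089ms (4/7)
9. 9064.039ms @ 92/7 + 394.089ms (4/7)
10. 9458.128ms @ 96/7 + 394.089ms (4/7)
11. 9852.217ms @ 100/7 + 394.089ms (4/7)
12. 10246.305ms @ 104/7 + 394.089ms (4/7)
13. 10640.394ms @ 108/7 + 394.089ms (4/7)

note 10 onset = 96/7b = 9458.128ms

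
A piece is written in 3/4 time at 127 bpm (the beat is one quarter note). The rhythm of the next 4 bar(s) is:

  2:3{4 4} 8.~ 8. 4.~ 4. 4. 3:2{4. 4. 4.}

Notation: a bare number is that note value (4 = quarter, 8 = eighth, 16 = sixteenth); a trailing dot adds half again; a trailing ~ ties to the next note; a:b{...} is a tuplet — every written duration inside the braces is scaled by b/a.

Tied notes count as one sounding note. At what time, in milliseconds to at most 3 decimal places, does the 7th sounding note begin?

1. 0.0ms @ 0 + 708.661ms (3/2)
2. 708.661ms @ 3/2 + 708.661ms (3/2)
3. 1417.323ms @ 3 + 708.661ms (3/2)
4. 2125.984ms @ 9/2 + 1417.323ms (3)
5. 3543.307ms @ 15/2 + 708.661ms (3/2)
6. 4251.969ms @ 9 + 472.441ms (1)
7. 4724.409ms @ 10 + 472.441ms (1)
8. 5196.85ms @ 11 + 472.441ms (1)

note 7 onset = 10b = 4724.409ms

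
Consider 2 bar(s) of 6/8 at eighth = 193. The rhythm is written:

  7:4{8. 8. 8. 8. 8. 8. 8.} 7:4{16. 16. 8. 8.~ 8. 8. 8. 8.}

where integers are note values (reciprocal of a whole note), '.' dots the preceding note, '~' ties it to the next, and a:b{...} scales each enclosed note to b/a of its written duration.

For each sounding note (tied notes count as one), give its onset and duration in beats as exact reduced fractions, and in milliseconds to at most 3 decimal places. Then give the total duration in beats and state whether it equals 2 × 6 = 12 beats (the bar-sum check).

1) 0.0ms=0b +266.469ms=6/7b
2) 266.469ms=6/7b +266.469ms=6/7b
3) 532.939ms=12/7b +266.469ms=6/7b
4) 799.408ms=18/7b +266.469ms=6/7b
5) 1065.877ms=24/7b +266.469ms=6/7b
6) 1332.346ms=30/7b +266.469ms=6/7b
7) 1598.816ms=36/7b +266.469ms=6/7b
8) 1865.285ms=6b +133.235ms=3/7b
9) 1998.52ms=45/7b +133.235ms=3/7b
10) 2131.754ms=48/7b +266.469ms=6/7b
11) 2398.224ms=54/7b +532.939ms=12/7b
12) 2931.162ms=66/7b +266.469ms=6/7b
13) 3197.631ms=72/7b +266.469ms=6/7b
14) 3464.101ms=78/7b +266.469ms=6/7b
Σ=12b of 12 (193bpm 6/8) — PASS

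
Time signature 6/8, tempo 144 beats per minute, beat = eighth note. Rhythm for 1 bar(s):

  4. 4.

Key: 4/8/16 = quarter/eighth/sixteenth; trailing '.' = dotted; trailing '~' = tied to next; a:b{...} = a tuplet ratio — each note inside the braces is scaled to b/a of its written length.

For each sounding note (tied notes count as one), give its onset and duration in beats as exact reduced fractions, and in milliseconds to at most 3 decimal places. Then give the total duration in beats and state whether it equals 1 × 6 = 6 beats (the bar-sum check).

1) 0.0ms=0b +1250.0ms=3b
2) 1250.0ms=3b +1250.0ms=3b
Σ=6b of 6 (144bpm 6/8) — PASS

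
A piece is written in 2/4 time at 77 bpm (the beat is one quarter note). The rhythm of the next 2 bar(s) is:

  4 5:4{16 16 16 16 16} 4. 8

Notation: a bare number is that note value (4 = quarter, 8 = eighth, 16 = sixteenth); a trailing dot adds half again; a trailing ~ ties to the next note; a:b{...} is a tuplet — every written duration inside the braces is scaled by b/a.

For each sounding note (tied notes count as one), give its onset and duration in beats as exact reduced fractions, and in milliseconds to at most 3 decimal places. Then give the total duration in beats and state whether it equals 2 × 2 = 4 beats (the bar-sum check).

1) 0.0ms=0b +779.221ms=1b
2) 779.221ms=1b +155.844ms=1/5b
3) 935.065ms=6/5b +155.844ms=1/5b
4) 1090.909ms=7/5b +155.844ms=1/5b
5) 1246.753ms=8/5b +155.844ms=1/5b
6) 1402.597ms=9/5b +155.844ms=1/5b
7) 1558.442ms=2b +1168.831ms=3/2b
8) 2727.273ms=7/2b +389.61ms=1/2b
Σ=4b of 4 (77bpm 2/4) — PASS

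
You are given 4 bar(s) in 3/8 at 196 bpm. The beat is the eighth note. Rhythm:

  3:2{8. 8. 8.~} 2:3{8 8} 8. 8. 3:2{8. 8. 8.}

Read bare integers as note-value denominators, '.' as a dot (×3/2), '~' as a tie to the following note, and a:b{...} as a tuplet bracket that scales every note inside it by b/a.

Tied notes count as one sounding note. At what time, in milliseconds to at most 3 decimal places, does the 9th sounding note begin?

1. 0.0ms @ 0 + 306.122ms (1)
2. 306.122ms @ 1 + 306.122ms (1)
3. 612.245ms @ 2 + 765.306ms (5/2)
4. 1377.551ms @ 9/2 + 459.184ms (3/2)
5. 1836.735ms @ 6 + 459.184ms (3/2)
6. 2295.918ms @ 15/2 + 459.184ms (3/2)
7. 2755.102ms @ 9 + 306.122ms (1)
8. 3061.224ms @ 10 + 306.122ms (1)
9. 3367.347ms @ 11 + 306.122ms (1)

note 9 onset = 11b = 3367.347ms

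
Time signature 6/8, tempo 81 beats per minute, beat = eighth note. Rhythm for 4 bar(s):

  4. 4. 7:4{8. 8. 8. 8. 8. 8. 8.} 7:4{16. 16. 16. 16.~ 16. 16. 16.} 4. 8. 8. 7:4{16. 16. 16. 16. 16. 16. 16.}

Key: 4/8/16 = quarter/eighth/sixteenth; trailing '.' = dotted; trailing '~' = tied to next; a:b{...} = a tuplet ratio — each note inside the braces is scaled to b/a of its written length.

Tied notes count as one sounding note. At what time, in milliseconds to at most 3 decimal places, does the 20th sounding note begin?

1. 0.0ms @ 0 + 2222.222ms (3)
2. 2222.222ms @ 3 + 2222.222ms (3)
3. 4444.444ms @ 6 + 634.921ms (6/7)
4. 5079.365ms @ 48/7 + 634.921ms (6/7)
5. 5714.286ms @ 54/7 + 634.921ms (6/7)
6. 6349.206ms @ 60/7 + 634.921ms (6/7)
7. 6984.127ms @ 66/7 + 634.921ms (6/7)
8. 7619.048ms @ 72/7 + 634.921ms (6/7)
9. 8253.968ms @ 78/7 + 634.921ms (6/7)
10. 8888.889ms @ 12 + 317.46ms (3/7)
11. 9206.349ms @ 87/7 + 317.46ms (3/7)
12. 9523.81ms @ 90/7 + 317.46ms (3/7)
13. 9841.27ms @ 93/7 + 634.921ms (6/7)
14. 10476.19ms @ 99/7 + 317.46ms (3/7)
15. 10793.651ms @ 102/7 + 317.46ms (3/7)
16. 11111.111ms @ 15 + 2222.222ms (3)
17. 13333.333ms @ 18 + 1111.111ms (3/2)
18. 14444.444ms @ 39/2 + 1111.111ms (3/2)
19. 15555.556ms @ 21 + 317.46ms (3/7)
20. 15873.016ms @ 150/7 + 317.46ms (3/7)
21. 16190.476ms @ 153/7 + 317.46ms (3/7)
22. 16507.937ms @ 156/7 + 317.46ms (3/7)
23. 16825.397ms @ 159/7 + 317.46ms (3/7)
24. 17142.857ms @ 162/7 + 317.46ms (3/7)
25. 17460.317ms @ 165/7 + 317.46ms (3/7)

note 20 onset = 150/7b = 15873.016ms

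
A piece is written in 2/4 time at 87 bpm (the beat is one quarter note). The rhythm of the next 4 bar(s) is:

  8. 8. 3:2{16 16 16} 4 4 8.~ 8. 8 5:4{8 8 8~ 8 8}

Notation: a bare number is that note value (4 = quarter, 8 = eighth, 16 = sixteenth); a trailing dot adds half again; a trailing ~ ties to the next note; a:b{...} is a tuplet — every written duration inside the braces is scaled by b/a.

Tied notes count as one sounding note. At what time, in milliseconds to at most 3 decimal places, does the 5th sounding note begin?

note 5 onset = 11/6b = 1264.368ms

1. 0.0ms @ 0 + 517.241ms (3/4)
2. 517.241ms @ 3/4 + 517.241ms (3/4)
3. 1034.483ms @ 3/2 + 114.943ms (1/6)
4. 1149.425ms @ 5/3 + 114.943ms (1/6)
5. 1264.368ms @ 11/6 + 114.943ms (1/6)
6. 1379.31ms @ 2 + 689.655ms (1)
7. 2068.966ms @ 3 + 689.655ms (1)
8. 2758.621ms @ 4 + 1034.483ms (3/2)
9. 3793.103ms @ 11/2 + 344.828ms (1/2)
10. 4137.931ms @ 6 + 275.862ms (2/5)
11. 4413.793ms @ 32/5 + 275.862ms (2/5)
12. 4689.655ms @ 34/5 + 551.724ms (4/5)
13. 5241.379ms @ 38/5 + 275.862ms (2/5)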